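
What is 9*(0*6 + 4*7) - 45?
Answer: 207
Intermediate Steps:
9*(0*6 + 4*7) - 45 = 9*(0 + 28) - 45 = 9*28 - 45 = 252 - 45 = 207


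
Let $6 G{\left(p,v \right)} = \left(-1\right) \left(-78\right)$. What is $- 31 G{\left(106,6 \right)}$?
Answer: $-403$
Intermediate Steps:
$G{\left(p,v \right)} = 13$ ($G{\left(p,v \right)} = \frac{\left(-1\right) \left(-78\right)}{6} = \frac{1}{6} \cdot 78 = 13$)
$- 31 G{\left(106,6 \right)} = \left(-31\right) 13 = -403$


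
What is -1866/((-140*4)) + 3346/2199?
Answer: 2988547/615720 ≈ 4.8537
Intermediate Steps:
-1866/((-140*4)) + 3346/2199 = -1866/(-560) + 3346*(1/2199) = -1866*(-1/560) + 3346/2199 = 933/280 + 3346/2199 = 2988547/615720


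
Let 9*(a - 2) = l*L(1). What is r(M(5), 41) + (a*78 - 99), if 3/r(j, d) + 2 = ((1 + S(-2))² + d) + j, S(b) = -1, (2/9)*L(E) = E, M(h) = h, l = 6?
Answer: 12807/44 ≈ 291.07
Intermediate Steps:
L(E) = 9*E/2
a = 5 (a = 2 + (6*((9/2)*1))/9 = 2 + (6*(9/2))/9 = 2 + (⅑)*27 = 2 + 3 = 5)
r(j, d) = 3/(-2 + d + j) (r(j, d) = 3/(-2 + (((1 - 1)² + d) + j)) = 3/(-2 + ((0² + d) + j)) = 3/(-2 + ((0 + d) + j)) = 3/(-2 + (d + j)) = 3/(-2 + d + j))
r(M(5), 41) + (a*78 - 99) = 3/(-2 + 41 + 5) + (5*78 - 99) = 3/44 + (390 - 99) = 3*(1/44) + 291 = 3/44 + 291 = 12807/44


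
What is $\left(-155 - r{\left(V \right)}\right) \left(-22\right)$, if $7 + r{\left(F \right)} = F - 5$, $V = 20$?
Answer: $3586$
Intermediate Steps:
$r{\left(F \right)} = -12 + F$ ($r{\left(F \right)} = -7 + \left(F - 5\right) = -7 + \left(-5 + F\right) = -12 + F$)
$\left(-155 - r{\left(V \right)}\right) \left(-22\right) = \left(-155 - \left(-12 + 20\right)\right) \left(-22\right) = \left(-155 - 8\right) \left(-22\right) = \left(-163\right) \left(-22\right) = 3586$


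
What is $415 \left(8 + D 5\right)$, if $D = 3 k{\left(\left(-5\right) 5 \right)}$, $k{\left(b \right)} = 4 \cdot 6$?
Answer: $152720$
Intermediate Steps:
$k{\left(b \right)} = 24$
$D = 72$ ($D = 3 \cdot 24 = 72$)
$415 \left(8 + D 5\right) = 415 \left(8 + 72 \cdot 5\right) = 415 \left(8 + 360\right) = 415 \cdot 368 = 152720$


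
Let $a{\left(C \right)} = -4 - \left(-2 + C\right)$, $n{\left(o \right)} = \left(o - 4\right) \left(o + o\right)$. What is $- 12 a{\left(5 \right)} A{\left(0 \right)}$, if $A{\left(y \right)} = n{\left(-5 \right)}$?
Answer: $7560$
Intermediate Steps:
$n{\left(o \right)} = 2 o \left(-4 + o\right)$ ($n{\left(o \right)} = \left(-4 + o\right) 2 o = 2 o \left(-4 + o\right)$)
$A{\left(y \right)} = 90$ ($A{\left(y \right)} = 2 \left(-5\right) \left(-4 - 5\right) = 2 \left(-5\right) \left(-9\right) = 90$)
$a{\left(C \right)} = -2 - C$
$- 12 a{\left(5 \right)} A{\left(0 \right)} = - 12 \left(-2 - 5\right) 90 = \left(-12\right) \left(-7\right) 90 = 84 \cdot 90 = 7560$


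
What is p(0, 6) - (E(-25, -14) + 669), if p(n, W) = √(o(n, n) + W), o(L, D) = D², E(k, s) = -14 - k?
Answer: -680 + √6 ≈ -677.55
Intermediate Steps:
p(n, W) = √(W + n²) (p(n, W) = √(n² + W) = √(W + n²))
p(0, 6) - (E(-25, -14) + 669) = √(6 + 0²) - ((-14 - 1*(-25)) + 669) = √(6 + 0) - ((-14 + 25) + 669) = √6 - (11 + 669) = √6 - 1*680 = √6 - 680 = -680 + √6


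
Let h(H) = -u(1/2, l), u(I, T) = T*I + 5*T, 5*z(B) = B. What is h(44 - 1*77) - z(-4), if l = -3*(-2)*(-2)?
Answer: 334/5 ≈ 66.800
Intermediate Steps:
z(B) = B/5
l = -12 (l = 6*(-2) = -12)
u(I, T) = 5*T + I*T (u(I, T) = I*T + 5*T = 5*T + I*T)
h(H) = 66 (h(H) = -(-12)*(5 + 1/2) = -(-12)*11/2 = -1*(-66) = 66)
h(44 - 1*77) - z(-4) = 66 - (-4)/5 = 66 - 1*(-4/5) = 66 + 4/5 = 334/5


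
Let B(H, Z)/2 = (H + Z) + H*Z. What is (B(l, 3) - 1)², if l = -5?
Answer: 1225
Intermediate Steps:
B(H, Z) = 2*H + 2*Z + 2*H*Z (B(H, Z) = 2*((H + Z) + H*Z) = 2*(H + Z + H*Z) = 2*H + 2*Z + 2*H*Z)
(B(l, 3) - 1)² = ((2*(-5) + 2*3 + 2*(-5)*3) - 1)² = ((-10 + 6 - 30) - 1)² = (-34 - 1)² = (-35)² = 1225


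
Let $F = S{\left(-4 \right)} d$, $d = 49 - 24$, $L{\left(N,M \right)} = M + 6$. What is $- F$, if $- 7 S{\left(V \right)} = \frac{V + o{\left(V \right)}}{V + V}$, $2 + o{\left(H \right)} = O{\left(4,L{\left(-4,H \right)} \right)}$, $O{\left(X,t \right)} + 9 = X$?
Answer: $\frac{275}{56} \approx 4.9107$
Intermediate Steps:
$L{\left(N,M \right)} = 6 + M$
$O{\left(X,t \right)} = -9 + X$
$o{\left(H \right)} = -7$ ($o{\left(H \right)} = -2 + \left(-9 + 4\right) = -2 - 5 = -7$)
$S{\left(V \right)} = - \frac{-7 + V}{14 V}$ ($S{\left(V \right)} = - \frac{\left(V - 7\right) \frac{1}{V + V}}{7} = - \frac{\left(-7 + V\right) \frac{1}{2 V}}{7} = - \frac{\frac{1}{2} \frac{1}{V} \left(-7 + V\right)}{7} = - \frac{-7 + V}{14 V}$)
$d = 25$
$F = - \frac{275}{56}$ ($F = \frac{7 - -4}{14 \left(-4\right)} 25 = \frac{1}{14} \left(- \frac{1}{4}\right) \left(7 + 4\right) 25 = \frac{1}{14} \left(- \frac{1}{4}\right) 11 \cdot 25 = \left(- \frac{11}{56}\right) 25 = - \frac{275}{56} \approx -4.9107$)
$- F = \left(-1\right) \left(- \frac{275}{56}\right) = \frac{275}{56}$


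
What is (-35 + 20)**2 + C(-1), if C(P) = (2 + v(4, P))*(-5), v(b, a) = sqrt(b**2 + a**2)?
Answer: 215 - 5*sqrt(17) ≈ 194.38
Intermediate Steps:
v(b, a) = sqrt(a**2 + b**2)
C(P) = -10 - 5*sqrt(16 + P**2) (C(P) = (2 + sqrt(P**2 + 4**2))*(-5) = (2 + sqrt(P**2 + 16))*(-5) = (2 + sqrt(16 + P**2))*(-5) = -10 - 5*sqrt(16 + P**2))
(-35 + 20)**2 + C(-1) = (-35 + 20)**2 + (-10 - 5*sqrt(16 + (-1)**2)) = (-15)**2 + (-10 - 5*sqrt(16 + 1)) = 225 + (-10 - 5*sqrt(17)) = 215 - 5*sqrt(17)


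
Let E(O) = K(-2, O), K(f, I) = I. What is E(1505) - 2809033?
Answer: -2807528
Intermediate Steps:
E(O) = O
E(1505) - 2809033 = 1505 - 2809033 = -2807528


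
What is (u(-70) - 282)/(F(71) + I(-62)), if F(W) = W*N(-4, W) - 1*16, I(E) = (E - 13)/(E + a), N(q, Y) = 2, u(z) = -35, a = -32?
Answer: -29798/11919 ≈ -2.5000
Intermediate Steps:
I(E) = (-13 + E)/(-32 + E) (I(E) = (E - 13)/(E - 32) = (-13 + E)/(-32 + E))
F(W) = -16 + 2*W (F(W) = W*2 - 1*16 = 2*W - 16 = -16 + 2*W)
(u(-70) - 282)/(F(71) + I(-62)) = (-35 - 282)/((-16 + 2*71) + (-13 - 62)/(-32 - 62)) = -317/((-16 + 142) - 75/(-94)) = -317/(126 - 1/94*(-75)) = -317/(126 + 75/94) = -317/11919/94 = -317*94/11919 = -29798/11919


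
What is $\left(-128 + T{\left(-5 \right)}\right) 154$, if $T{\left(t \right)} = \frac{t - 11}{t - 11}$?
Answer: $-19558$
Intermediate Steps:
$T{\left(t \right)} = 1$ ($T{\left(t \right)} = \frac{-11 + t}{-11 + t} = 1$)
$\left(-128 + T{\left(-5 \right)}\right) 154 = \left(-128 + 1\right) 154 = \left(-127\right) 154 = -19558$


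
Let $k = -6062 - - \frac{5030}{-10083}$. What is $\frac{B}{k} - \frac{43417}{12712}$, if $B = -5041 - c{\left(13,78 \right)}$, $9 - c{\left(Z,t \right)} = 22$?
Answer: $- \frac{125596102169}{48566335832} \approx -2.5861$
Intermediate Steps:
$c{\left(Z,t \right)} = -13$ ($c{\left(Z,t \right)} = 9 - 22 = -13$)
$k = - \frac{61128176}{10083}$ ($k = -6062 - \left(-5030\right) \left(- \frac{1}{10083}\right) = -6062 - \frac{5030}{10083} = - \frac{61128176}{10083} \approx -6062.5$)
$B = -5028$ ($B = -5041 - -13 = -5041 + 13 = -5028$)
$\frac{B}{k} - \frac{43417}{12712} = - \frac{5028}{- \frac{61128176}{10083}} - \frac{43417}{12712} = \left(-5028\right) \left(- \frac{10083}{61128176}\right) - \frac{43417}{12712} = \frac{12674331}{15282044} - \frac{43417}{12712} = - \frac{125596102169}{48566335832}$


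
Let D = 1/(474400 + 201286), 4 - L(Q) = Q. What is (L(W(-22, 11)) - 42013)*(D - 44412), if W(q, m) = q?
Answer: 114542698830527/61426 ≈ 1.8647e+9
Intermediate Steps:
L(Q) = 4 - Q
D = 1/675686 ≈ 1.4800e-6
(L(W(-22, 11)) - 42013)*(D - 44412) = ((4 - 1*(-22)) - 42013)*(1/675686 - 44412) = ((4 + 22) - 42013)*(-30008566631/675686) = (26 - 42013)*(-30008566631/675686) = -41987*(-30008566631/675686) = 114542698830527/61426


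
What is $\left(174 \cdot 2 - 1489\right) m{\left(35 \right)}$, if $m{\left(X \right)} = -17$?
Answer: $19397$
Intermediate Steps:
$\left(174 \cdot 2 - 1489\right) m{\left(35 \right)} = \left(174 \cdot 2 - 1489\right) \left(-17\right) = \left(348 - 1489\right) \left(-17\right) = \left(-1141\right) \left(-17\right) = 19397$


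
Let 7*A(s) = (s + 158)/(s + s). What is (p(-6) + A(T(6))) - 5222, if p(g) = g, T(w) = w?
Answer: -109747/21 ≈ -5226.0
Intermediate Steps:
A(s) = (158 + s)/(14*s) (A(s) = ((s + 158)/(s + s))/7 = ((158 + s)/((2*s)))/7 = ((158 + s)*(1/(2*s)))/7 = ((158 + s)/(2*s))/7 = (158 + s)/(14*s))
(p(-6) + A(T(6))) - 5222 = (-6 + (1/14)*(158 + 6)/6) - 5222 = (-6 + (1/14)*(1/6)*164) - 5222 = (-6 + 41/21) - 5222 = -85/21 - 5222 = -109747/21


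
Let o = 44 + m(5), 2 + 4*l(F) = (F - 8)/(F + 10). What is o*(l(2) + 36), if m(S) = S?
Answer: 13867/8 ≈ 1733.4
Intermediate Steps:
l(F) = -1/2 + (-8 + F)/(4*(10 + F)) (l(F) = -1/2 + ((F - 8)/(F + 10))/4 = -1/2 + ((-8 + F)/(10 + F))/4 = -1/2 + (-8 + F)/(4*(10 + F)))
o = 49 (o = 44 + 5 = 49)
o*(l(2) + 36) = 49*((-28 - 1*2)/(4*(10 + 2)) + 36) = 49*((1/4)*(-28 - 2)/12 + 36) = 49*((1/4)*(1/12)*(-30) + 36) = 49*(-5/8 + 36) = 49*(283/8) = 13867/8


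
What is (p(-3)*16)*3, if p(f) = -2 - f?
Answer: 48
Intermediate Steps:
(p(-3)*16)*3 = ((-2 - 1*(-3))*16)*3 = ((-2 + 3)*16)*3 = (1*16)*3 = 16*3 = 48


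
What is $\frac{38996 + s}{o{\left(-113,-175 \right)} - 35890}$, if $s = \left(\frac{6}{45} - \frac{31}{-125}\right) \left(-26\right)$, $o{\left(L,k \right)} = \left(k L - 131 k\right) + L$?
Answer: $\frac{14619782}{2511375} \approx 5.8214$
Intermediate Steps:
$o{\left(L,k \right)} = L - 131 k + L k$ ($o{\left(L,k \right)} = \left(L k - 131 k\right) + L = \left(- 131 k + L k\right) + L = L - 131 k + L k$)
$s = - \frac{3718}{375}$ ($s = \left(6 \cdot \frac{1}{45} - - \frac{31}{125}\right) \left(-26\right) = \left(\frac{2}{15} + \frac{31}{125}\right) \left(-26\right) = \frac{143}{375} \left(-26\right) = - \frac{3718}{375} \approx -9.9147$)
$\frac{38996 + s}{o{\left(-113,-175 \right)} - 35890} = \frac{38996 - \frac{3718}{375}}{\left(-113 - -22925 - -19775\right) - 35890} = \frac{14619782}{375 \left(\left(-113 + 22925 + 19775\right) - 35890\right)} = \frac{14619782}{375 \left(42587 - 35890\right)} = \frac{14619782}{375 \cdot 6697} = \frac{14619782}{375} \cdot \frac{1}{6697} = \frac{14619782}{2511375}$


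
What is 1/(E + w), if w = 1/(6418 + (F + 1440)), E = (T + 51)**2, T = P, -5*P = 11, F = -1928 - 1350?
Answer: 22900/54534981 ≈ 0.00041991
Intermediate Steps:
F = -3278
P = -11/5 (P = -1/5*11 = -11/5 ≈ -2.2000)
T = -11/5 ≈ -2.2000
E = 59536/25 (E = (-11/5 + 51)**2 = (244/5)**2 = 59536/25 ≈ 2381.4)
w = 1/4580 (w = 1/(6418 + (-3278 + 1440)) = 1/(6418 - 1838) = 1/4580 ≈ 0.00021834)
1/(E + w) = 1/(59536/25 + 1/4580) = 1/(54534981/22900) = 22900/54534981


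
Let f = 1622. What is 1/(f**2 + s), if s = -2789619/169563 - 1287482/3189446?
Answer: 90135338683/237134101100940532 ≈ 3.8010e-7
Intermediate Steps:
s = -1519274745240/90135338683 (s = -2789619*1/169563 - 1287482*1/3189446 = -929873/56521 - 643741/1594723 = -1519274745240/90135338683 ≈ -16.855)
1/(f**2 + s) = 1/(1622**2 - 1519274745240/90135338683) = 1/(2630884 - 1519274745240/90135338683) = 1/(237134101100940532/90135338683) = 90135338683/237134101100940532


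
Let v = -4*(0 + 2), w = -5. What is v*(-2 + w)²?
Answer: -392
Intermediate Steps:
v = -8 (v = -4*2 = -8)
v*(-2 + w)² = -8*(-2 - 5)² = -8*(-7)² = -8*49 = -392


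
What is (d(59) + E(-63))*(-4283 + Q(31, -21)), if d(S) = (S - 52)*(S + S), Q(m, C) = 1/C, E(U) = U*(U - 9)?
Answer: -68897104/3 ≈ -2.2966e+7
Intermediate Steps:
E(U) = U*(-9 + U)
d(S) = 2*S*(-52 + S) (d(S) = (-52 + S)*(2*S) = 2*S*(-52 + S))
(d(59) + E(-63))*(-4283 + Q(31, -21)) = (2*59*(-52 + 59) - 63*(-9 - 63))*(-4283 + 1/(-21)) = (2*59*7 - 63*(-72))*(-4283 - 1/21) = (826 + 4536)*(-89944/21) = 5362*(-89944/21) = -68897104/3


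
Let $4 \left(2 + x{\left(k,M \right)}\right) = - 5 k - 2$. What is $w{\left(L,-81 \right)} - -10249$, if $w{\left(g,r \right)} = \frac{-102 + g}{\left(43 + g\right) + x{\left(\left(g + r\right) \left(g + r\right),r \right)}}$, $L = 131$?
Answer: $\frac{60540785}{5907} \approx 10249.0$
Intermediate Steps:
$x{\left(k,M \right)} = - \frac{5}{2} - \frac{5 k}{4}$ ($x{\left(k,M \right)} = -2 + \frac{- 5 k - 2}{4} = -2 + \frac{-2 - 5 k}{4} = -2 - \left(\frac{1}{2} + \frac{5 k}{4}\right) = - \frac{5}{2} - \frac{5 k}{4}$)
$w{\left(g,r \right)} = \frac{-102 + g}{\frac{81}{2} + g - \frac{5 \left(g + r\right)^{2}}{4}}$ ($w{\left(g,r \right)} = \frac{-102 + g}{\left(43 + g\right) - \left(\frac{5}{2} + \frac{5 \left(g + r\right) \left(g + r\right)}{4}\right)} = \frac{-102 + g}{\left(43 + g\right) - \left(\frac{5}{2} + \frac{5 \left(g + r\right)^{2}}{4}\right)} = \frac{-102 + g}{\frac{81}{2} + g - \frac{5 \left(g + r\right)^{2}}{4}}$)
$w{\left(L,-81 \right)} - -10249 = \frac{4 \left(-102 + 131\right)}{162 - 5 \left(131 - 81\right)^{2} + 4 \cdot 131} - -10249 = 4 \frac{1}{162 - 5 \cdot 50^{2} + 524} \cdot 29 + 10249 = 4 \frac{1}{162 - 12500 + 524} \cdot 29 + 10249 = 4 \frac{1}{-11814} \cdot 29 + 10249 = 4 \left(- \frac{1}{11814}\right) 29 + 10249 = - \frac{58}{5907} + 10249 = \frac{60540785}{5907}$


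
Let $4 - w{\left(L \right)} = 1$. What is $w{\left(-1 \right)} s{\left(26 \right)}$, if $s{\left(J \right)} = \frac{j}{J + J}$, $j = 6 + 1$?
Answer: $\frac{21}{52} \approx 0.40385$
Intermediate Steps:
$j = 7$
$s{\left(J \right)} = \frac{7}{2 J}$ ($s{\left(J \right)} = \frac{1}{J + J} 7 = \frac{1}{2 J} 7 = \frac{7}{2 J}$)
$w{\left(L \right)} = 3$ ($w{\left(L \right)} = 4 - 1 = 3$)
$w{\left(-1 \right)} s{\left(26 \right)} = 3 \frac{7}{2 \cdot 26} = 3 \cdot \frac{7}{2} \cdot \frac{1}{26} = 3 \cdot \frac{7}{52} = \frac{21}{52}$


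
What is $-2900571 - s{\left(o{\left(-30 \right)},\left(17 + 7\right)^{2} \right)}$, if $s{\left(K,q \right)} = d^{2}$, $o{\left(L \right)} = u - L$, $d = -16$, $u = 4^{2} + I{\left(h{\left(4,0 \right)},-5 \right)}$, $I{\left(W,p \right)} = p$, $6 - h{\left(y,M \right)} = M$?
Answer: $-2900827$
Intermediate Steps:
$h{\left(y,M \right)} = 6 - M$
$u = 11$ ($u = 4^{2} - 5 = 16 - 5 = 11$)
$o{\left(L \right)} = 11 - L$
$s{\left(K,q \right)} = 256$ ($s{\left(K,q \right)} = \left(-16\right)^{2} = 256$)
$-2900571 - s{\left(o{\left(-30 \right)},\left(17 + 7\right)^{2} \right)} = -2900571 - 256 = -2900827$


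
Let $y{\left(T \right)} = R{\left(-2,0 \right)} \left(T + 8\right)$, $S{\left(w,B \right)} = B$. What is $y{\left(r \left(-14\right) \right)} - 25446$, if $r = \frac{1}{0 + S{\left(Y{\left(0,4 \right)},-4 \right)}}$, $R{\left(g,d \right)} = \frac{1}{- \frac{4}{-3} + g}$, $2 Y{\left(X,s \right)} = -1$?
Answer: $- \frac{101853}{4} \approx -25463.0$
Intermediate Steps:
$Y{\left(X,s \right)} = - \frac{1}{2}$ ($Y{\left(X,s \right)} = \frac{1}{2} \left(-1\right) = - \frac{1}{2}$)
$R{\left(g,d \right)} = \frac{1}{\frac{4}{3} + g}$ ($R{\left(g,d \right)} = \frac{1}{\left(-4\right) \left(- \frac{1}{3}\right) + g} = \frac{1}{\frac{4}{3} + g}$)
$r = - \frac{1}{4}$ ($r = \frac{1}{0 - 4} = \frac{1}{-4} = - \frac{1}{4} \approx -0.25$)
$y{\left(T \right)} = -12 - \frac{3 T}{2}$ ($y{\left(T \right)} = \frac{3}{4 + 3 \left(-2\right)} \left(T + 8\right) = \frac{3}{4 - 6} \left(8 + T\right) = \frac{3}{-2} \left(8 + T\right) = 3 \left(- \frac{1}{2}\right) \left(8 + T\right) = - \frac{3 \left(8 + T\right)}{2} = -12 - \frac{3 T}{2}$)
$y{\left(r \left(-14\right) \right)} - 25446 = \left(-12 - \frac{3 \left(\left(- \frac{1}{4}\right) \left(-14\right)\right)}{2}\right) - 25446 = \left(-12 - \frac{21}{4}\right) - 25446 = - \frac{69}{4} - 25446 = - \frac{101853}{4}$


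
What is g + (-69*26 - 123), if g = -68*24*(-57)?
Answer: 91107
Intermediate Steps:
g = 93024 (g = -1632*(-57) = 93024)
g + (-69*26 - 123) = 93024 + (-69*26 - 123) = 93024 + (-1794 - 123) = 93024 - 1917 = 91107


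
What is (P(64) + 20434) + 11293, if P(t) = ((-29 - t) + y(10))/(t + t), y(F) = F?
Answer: 4060973/128 ≈ 31726.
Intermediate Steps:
P(t) = (-19 - t)/(2*t) (P(t) = ((-29 - t) + 10)/(t + t) = (-19 - t)/((2*t)) = (-19 - t)*(1/(2*t)) = (-19 - t)/(2*t))
(P(64) + 20434) + 11293 = ((½)*(-19 - 1*64)/64 + 20434) + 11293 = ((½)*(1/64)*(-19 - 64) + 20434) + 11293 = ((½)*(1/64)*(-83) + 20434) + 11293 = (-83/128 + 20434) + 11293 = 2615469/128 + 11293 = 4060973/128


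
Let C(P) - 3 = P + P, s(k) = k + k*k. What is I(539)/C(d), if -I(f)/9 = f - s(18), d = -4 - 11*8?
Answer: 1773/181 ≈ 9.7956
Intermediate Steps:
d = -92 (d = -4 - 88 = -92)
s(k) = k + k**2
C(P) = 3 + 2*P (C(P) = 3 + (P + P) = 3 + 2*P)
I(f) = 3078 - 9*f (I(f) = -9*(f - 18*(1 + 18)) = -9*(f - 18*19) = -9*(f - 1*342) = -9*(f - 342) = -9*(-342 + f) = 3078 - 9*f)
I(539)/C(d) = (3078 - 9*539)/(3 + 2*(-92)) = (3078 - 4851)/(3 - 184) = -1773/(-181) = -1773*(-1/181) = 1773/181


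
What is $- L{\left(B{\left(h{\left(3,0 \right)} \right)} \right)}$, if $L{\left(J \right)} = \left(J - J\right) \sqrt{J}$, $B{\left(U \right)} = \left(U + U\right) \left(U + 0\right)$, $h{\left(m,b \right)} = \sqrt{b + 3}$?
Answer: $0$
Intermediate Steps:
$h{\left(m,b \right)} = \sqrt{3 + b}$
$B{\left(U \right)} = 2 U^{2}$ ($B{\left(U \right)} = 2 U U = 2 U^{2}$)
$L{\left(J \right)} = 0$ ($L{\left(J \right)} = 0 \sqrt{J} = 0$)
$- L{\left(B{\left(h{\left(3,0 \right)} \right)} \right)} = \left(-1\right) 0 = 0$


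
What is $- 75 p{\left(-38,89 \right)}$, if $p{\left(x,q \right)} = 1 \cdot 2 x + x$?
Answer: $8550$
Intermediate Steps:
$p{\left(x,q \right)} = 3 x$ ($p{\left(x,q \right)} = 2 x + x = 3 x$)
$- 75 p{\left(-38,89 \right)} = - 75 \cdot 3 \left(-38\right) = \left(-75\right) \left(-114\right) = 8550$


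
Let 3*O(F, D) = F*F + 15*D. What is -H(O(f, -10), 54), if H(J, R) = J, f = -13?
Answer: -19/3 ≈ -6.3333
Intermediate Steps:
O(F, D) = 5*D + F²/3 (O(F, D) = (F*F + 15*D)/3 = (F² + 15*D)/3 = 5*D + F²/3)
-H(O(f, -10), 54) = -(5*(-10) + (⅓)*(-13)²) = -(-50 + (⅓)*169) = -(-50 + 169/3) = -1*19/3 = -19/3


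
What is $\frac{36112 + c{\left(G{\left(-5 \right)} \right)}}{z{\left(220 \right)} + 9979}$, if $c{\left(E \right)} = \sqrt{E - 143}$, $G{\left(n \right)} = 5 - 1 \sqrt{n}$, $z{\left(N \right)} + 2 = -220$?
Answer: $\frac{36112}{9757} + \frac{\sqrt{-138 - i \sqrt{5}}}{9757} \approx 3.7011 - 0.001204 i$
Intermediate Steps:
$z{\left(N \right)} = -222$ ($z{\left(N \right)} = -2 - 220 = -222$)
$G{\left(n \right)} = 5 - \sqrt{n}$
$c{\left(E \right)} = \sqrt{-143 + E}$
$\frac{36112 + c{\left(G{\left(-5 \right)} \right)}}{z{\left(220 \right)} + 9979} = \frac{36112 + \sqrt{-143 + \left(5 - \sqrt{-5}\right)}}{-222 + 9979} = \frac{36112 + \sqrt{-143 + \left(5 - i \sqrt{5}\right)}}{9757} = \left(36112 + \sqrt{-143 + \left(5 - i \sqrt{5}\right)}\right) \frac{1}{9757} = \left(36112 + \sqrt{-138 - i \sqrt{5}}\right) \frac{1}{9757} = \frac{36112}{9757} + \frac{\sqrt{-138 - i \sqrt{5}}}{9757}$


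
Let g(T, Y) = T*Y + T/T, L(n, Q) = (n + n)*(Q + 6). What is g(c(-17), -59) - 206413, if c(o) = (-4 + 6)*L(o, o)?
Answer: -250544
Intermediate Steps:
L(n, Q) = 2*n*(6 + Q) (L(n, Q) = (2*n)*(6 + Q) = 2*n*(6 + Q))
c(o) = 4*o*(6 + o) (c(o) = (-4 + 6)*(2*o*(6 + o)) = 2*(2*o*(6 + o)) = 4*o*(6 + o))
g(T, Y) = 1 + T*Y (g(T, Y) = T*Y + 1 = 1 + T*Y)
g(c(-17), -59) - 206413 = (1 + (4*(-17)*(6 - 17))*(-59)) - 206413 = (1 + (4*(-17)*(-11))*(-59)) - 206413 = (1 + 748*(-59)) - 206413 = (1 - 44132) - 206413 = -44131 - 206413 = -250544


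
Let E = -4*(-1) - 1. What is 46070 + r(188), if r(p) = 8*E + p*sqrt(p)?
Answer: 46094 + 376*sqrt(47) ≈ 48672.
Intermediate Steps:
E = 3 (E = 4 - 1 = 3)
r(p) = 24 + p**(3/2) (r(p) = 8*3 + p*sqrt(p) = 24 + p**(3/2))
46070 + r(188) = 46070 + (24 + 188**(3/2)) = 46070 + (24 + 376*sqrt(47)) = 46094 + 376*sqrt(47)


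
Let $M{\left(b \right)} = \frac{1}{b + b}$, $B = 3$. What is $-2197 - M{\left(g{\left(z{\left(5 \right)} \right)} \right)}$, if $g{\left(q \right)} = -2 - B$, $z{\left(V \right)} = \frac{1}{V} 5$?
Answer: $- \frac{21969}{10} \approx -2196.9$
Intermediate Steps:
$z{\left(V \right)} = \frac{5}{V}$
$g{\left(q \right)} = -5$ ($g{\left(q \right)} = -2 - 3 = -5$)
$M{\left(b \right)} = \frac{1}{2 b}$
$-2197 - M{\left(g{\left(z{\left(5 \right)} \right)} \right)} = -2197 - \frac{1}{2 \left(-5\right)} = -2197 - \frac{1}{2} \left(- \frac{1}{5}\right) = -2197 - - \frac{1}{10} = -2197 + \frac{1}{10} = - \frac{21969}{10}$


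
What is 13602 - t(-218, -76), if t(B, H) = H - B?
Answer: 13460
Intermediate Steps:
13602 - t(-218, -76) = 13602 - (-76 - 1*(-218)) = 13602 - (-76 + 218) = 13602 - 1*142 = 13602 - 142 = 13460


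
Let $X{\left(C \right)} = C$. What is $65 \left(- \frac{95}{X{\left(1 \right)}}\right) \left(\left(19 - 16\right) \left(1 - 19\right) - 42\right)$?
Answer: $592800$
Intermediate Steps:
$65 \left(- \frac{95}{X{\left(1 \right)}}\right) \left(\left(19 - 16\right) \left(1 - 19\right) - 42\right) = 65 \left(- \frac{95}{1}\right) \left(\left(19 - 16\right) \left(1 - 19\right) - 42\right) = 65 \left(\left(-95\right) 1\right) \left(3 \left(-18\right) - 42\right) = 65 \left(-95\right) \left(-54 - 42\right) = \left(-6175\right) \left(-96\right) = 592800$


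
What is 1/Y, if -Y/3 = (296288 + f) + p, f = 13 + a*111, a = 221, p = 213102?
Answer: -1/1601802 ≈ -6.2430e-7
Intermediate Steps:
f = 24544 (f = 13 + 221*111 = 13 + 24531 = 24544)
Y = -1601802 (Y = -3*((296288 + 24544) + 213102) = -3*(320832 + 213102) = -3*533934 = -1601802)
1/Y = 1/(-1601802) = -1/1601802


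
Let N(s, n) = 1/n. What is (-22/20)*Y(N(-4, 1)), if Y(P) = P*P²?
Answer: -11/10 ≈ -1.1000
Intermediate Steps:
Y(P) = P³
(-22/20)*Y(N(-4, 1)) = (-22/20)*(1/1)³ = -22*1/20*1³ = -11/10*1 = -11/10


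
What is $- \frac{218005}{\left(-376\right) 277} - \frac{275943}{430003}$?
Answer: $\frac{1383038057}{952886648} \approx 1.4514$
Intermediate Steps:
$- \frac{218005}{\left(-376\right) 277} - \frac{275943}{430003} = - \frac{218005}{-104152} - \frac{275943}{430003} = \left(-218005\right) \left(- \frac{1}{104152}\right) - \frac{275943}{430003} = \frac{218005}{104152} - \frac{275943}{430003} = \frac{1383038057}{952886648}$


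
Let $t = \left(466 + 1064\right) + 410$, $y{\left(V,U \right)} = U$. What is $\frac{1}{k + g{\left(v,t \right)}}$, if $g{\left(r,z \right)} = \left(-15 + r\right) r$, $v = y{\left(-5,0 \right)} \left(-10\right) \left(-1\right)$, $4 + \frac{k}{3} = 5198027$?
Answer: $\frac{1}{15594069} \approx 6.4127 \cdot 10^{-8}$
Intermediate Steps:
$k = 15594069$ ($k = -12 + 3 \cdot 5198027 = -12 + 15594081 = 15594069$)
$v = 0$ ($v = 0 \left(-10\right) \left(-1\right) = 0 \left(-1\right) = 0$)
$t = 1940$ ($t = 1530 + 410 = 1940$)
$g{\left(r,z \right)} = r \left(-15 + r\right)$
$\frac{1}{k + g{\left(v,t \right)}} = \frac{1}{15594069 + 0 \left(-15 + 0\right)} = \frac{1}{15594069 + 0 \left(-15\right)} = \frac{1}{15594069 + 0} = \frac{1}{15594069}$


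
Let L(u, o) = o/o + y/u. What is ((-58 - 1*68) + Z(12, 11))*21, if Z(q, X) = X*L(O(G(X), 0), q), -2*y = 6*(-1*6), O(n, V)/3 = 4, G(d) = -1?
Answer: -4137/2 ≈ -2068.5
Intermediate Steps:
O(n, V) = 12 (O(n, V) = 3*4 = 12)
y = 18 (y = -3*(-1*6) = -3*(-6) = -1/2*(-36) = 18)
L(u, o) = 1 + 18/u (L(u, o) = o/o + 18/u = 1 + 18/u)
Z(q, X) = 5*X/2 (Z(q, X) = X*((18 + 12)/12) = X*((1/12)*30) = X*(5/2) = 5*X/2)
((-58 - 1*68) + Z(12, 11))*21 = ((-58 - 1*68) + (5/2)*11)*21 = ((-58 - 68) + 55/2)*21 = (-126 + 55/2)*21 = -197/2*21 = -4137/2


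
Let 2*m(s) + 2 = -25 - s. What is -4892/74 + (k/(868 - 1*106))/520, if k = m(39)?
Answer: -323068087/4886960 ≈ -66.108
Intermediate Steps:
m(s) = -27/2 - s/2 (m(s) = -1 + (-25 - s)/2 = -1 + (-25/2 - s/2) = -27/2 - s/2)
k = -33 (k = -27/2 - 1/2*39 = -27/2 - 39/2 = -33)
-4892/74 + (k/(868 - 1*106))/520 = -4892/74 - 33/(868 - 1*106)/520 = -4892*1/74 - 33/(868 - 106)*(1/520) = -2446/37 - 33/762*(1/520) = -2446/37 - 33*1/762*(1/520) = -2446/37 - 11/254*1/520 = -2446/37 - 11/132080 = -323068087/4886960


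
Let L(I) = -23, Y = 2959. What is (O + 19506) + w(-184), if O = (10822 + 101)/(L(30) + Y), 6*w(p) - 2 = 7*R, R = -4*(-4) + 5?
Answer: 172060349/8808 ≈ 19535.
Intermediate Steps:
R = 21 (R = 16 + 5 = 21)
w(p) = 149/6 (w(p) = ⅓ + (7*21)/6 = ⅓ + (⅙)*147 = ⅓ + 49/2 = 149/6)
O = 10923/2936 (O = (10822 + 101)/(-23 + 2959) = 10923/2936 ≈ 3.7204)
(O + 19506) + w(-184) = (10923/2936 + 19506) + 149/6 = 57280539/2936 + 149/6 = 172060349/8808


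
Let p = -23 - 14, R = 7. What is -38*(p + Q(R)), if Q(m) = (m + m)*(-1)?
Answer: 1938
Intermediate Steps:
Q(m) = -2*m (Q(m) = (2*m)*(-1) = -2*m)
p = -37
-38*(p + Q(R)) = -38*(-37 - 2*7) = -38*(-37 - 14) = -38*(-51) = 1938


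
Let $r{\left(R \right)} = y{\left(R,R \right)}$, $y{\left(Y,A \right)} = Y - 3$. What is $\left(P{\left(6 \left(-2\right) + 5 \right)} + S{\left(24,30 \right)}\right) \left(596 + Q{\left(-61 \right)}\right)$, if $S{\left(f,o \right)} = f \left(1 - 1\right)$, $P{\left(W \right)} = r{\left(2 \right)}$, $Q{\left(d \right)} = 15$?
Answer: $-611$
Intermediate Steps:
$y{\left(Y,A \right)} = -3 + Y$ ($y{\left(Y,A \right)} = Y - 3 = -3 + Y$)
$r{\left(R \right)} = -3 + R$
$P{\left(W \right)} = -1$ ($P{\left(W \right)} = -3 + 2 = -1$)
$S{\left(f,o \right)} = 0$ ($S{\left(f,o \right)} = f 0 = 0$)
$\left(P{\left(6 \left(-2\right) + 5 \right)} + S{\left(24,30 \right)}\right) \left(596 + Q{\left(-61 \right)}\right) = \left(-1 + 0\right) \left(596 + 15\right) = \left(-1\right) 611 = -611$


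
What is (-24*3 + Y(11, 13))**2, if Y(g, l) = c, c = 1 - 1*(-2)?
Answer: 4761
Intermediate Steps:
c = 3 (c = 1 + 2 = 3)
Y(g, l) = 3
(-24*3 + Y(11, 13))**2 = (-24*3 + 3)**2 = (-72 + 3)**2 = (-69)**2 = 4761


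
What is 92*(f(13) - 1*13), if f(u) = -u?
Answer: -2392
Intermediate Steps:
92*(f(13) - 1*13) = 92*(-1*13 - 1*13) = 92*(-13 - 13) = 92*(-26) = -2392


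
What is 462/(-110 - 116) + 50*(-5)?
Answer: -28481/113 ≈ -252.04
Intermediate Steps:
462/(-110 - 116) + 50*(-5) = 462/(-226) - 250 = -1/226*462 - 250 = -231/113 - 250 = -28481/113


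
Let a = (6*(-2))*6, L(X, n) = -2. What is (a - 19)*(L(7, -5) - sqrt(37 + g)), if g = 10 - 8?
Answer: 182 + 91*sqrt(39) ≈ 750.29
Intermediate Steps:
g = 2
a = -72 (a = -12*6 = -72)
(a - 19)*(L(7, -5) - sqrt(37 + g)) = (-72 - 19)*(-2 - sqrt(37 + 2)) = -91*(-2 - sqrt(39)) = 182 + 91*sqrt(39)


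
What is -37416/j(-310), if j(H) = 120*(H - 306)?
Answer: 1559/3080 ≈ 0.50617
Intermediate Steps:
j(H) = -36720 + 120*H (j(H) = 120*(-306 + H) = -36720 + 120*H)
-37416/j(-310) = -37416/(-36720 + 120*(-310)) = -37416/(-36720 - 37200) = -37416/(-73920) = -37416*(-1/73920) = 1559/3080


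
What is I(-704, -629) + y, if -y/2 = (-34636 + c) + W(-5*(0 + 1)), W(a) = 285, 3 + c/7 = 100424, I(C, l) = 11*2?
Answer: -1337170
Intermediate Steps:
I(C, l) = 22
c = 702947 (c = -21 + 7*100424 = -21 + 702968 = 702947)
y = -1337192 (y = -2*((-34636 + 702947) + 285) = -2*(668311 + 285) = -2*668596 = -1337192)
I(-704, -629) + y = 22 - 1337192 = -1337170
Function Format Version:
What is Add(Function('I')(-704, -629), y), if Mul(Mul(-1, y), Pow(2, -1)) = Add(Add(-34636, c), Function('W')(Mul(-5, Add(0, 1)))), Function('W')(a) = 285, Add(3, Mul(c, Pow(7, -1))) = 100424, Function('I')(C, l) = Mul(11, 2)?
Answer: -1337170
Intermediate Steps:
Function('I')(C, l) = 22
c = 702947 (c = Add(-21, Mul(7, 100424)) = Add(-21, 702968) = 702947)
y = -1337192 (y = Mul(-2, Add(Add(-34636, 702947), 285)) = Mul(-2, Add(668311, 285)) = Mul(-2, 668596) = -1337192)
Add(Function('I')(-704, -629), y) = Add(22, -1337192) = -1337170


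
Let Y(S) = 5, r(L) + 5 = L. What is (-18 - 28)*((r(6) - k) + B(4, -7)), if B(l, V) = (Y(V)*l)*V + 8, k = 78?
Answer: 9614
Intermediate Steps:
r(L) = -5 + L
B(l, V) = 8 + 5*V*l (B(l, V) = (5*l)*V + 8 = 5*V*l + 8 = 8 + 5*V*l)
(-18 - 28)*((r(6) - k) + B(4, -7)) = (-18 - 28)*(((-5 + 6) - 1*78) + (8 + 5*(-7)*4)) = -46*((1 - 78) + (8 - 140)) = -46*(-77 - 132) = -46*(-209) = 9614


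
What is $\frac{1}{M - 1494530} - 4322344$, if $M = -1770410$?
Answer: $- \frac{14112193819361}{3264940} \approx -4.3223 \cdot 10^{6}$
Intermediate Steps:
$\frac{1}{M - 1494530} - 4322344 = \frac{1}{-1770410 - 1494530} - 4322344 = \frac{1}{-3264940} - 4322344 = - \frac{1}{3264940} - 4322344 = - \frac{14112193819361}{3264940}$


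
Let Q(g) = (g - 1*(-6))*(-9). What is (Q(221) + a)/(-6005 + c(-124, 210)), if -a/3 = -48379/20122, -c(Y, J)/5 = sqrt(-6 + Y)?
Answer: 49197894909/145133043910 - 40964109*I*sqrt(130)/145133043910 ≈ 0.33898 - 0.0032182*I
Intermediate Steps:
c(Y, J) = -5*sqrt(-6 + Y)
Q(g) = -54 - 9*g (Q(g) = (g + 6)*(-9) = (6 + g)*(-9) = -54 - 9*g)
a = 145137/20122 (a = -(-145137)/20122 = -3*(-48379/20122) = 145137/20122 ≈ 7.2129)
(Q(221) + a)/(-6005 + c(-124, 210)) = ((-54 - 9*221) + 145137/20122)/(-6005 - 5*sqrt(-6 - 124)) = ((-54 - 1989) + 145137/20122)/(-6005 - 5*I*sqrt(130)) = (-2043 + 145137/20122)/(-6005 - 5*I*sqrt(130)) = -40964109/(20122*(-6005 - 5*I*sqrt(130)))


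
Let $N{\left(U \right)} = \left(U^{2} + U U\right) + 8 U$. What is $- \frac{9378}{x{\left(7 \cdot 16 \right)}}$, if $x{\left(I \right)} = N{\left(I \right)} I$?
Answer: $- \frac{4689}{1455104} \approx -0.0032225$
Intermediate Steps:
$N{\left(U \right)} = 2 U^{2} + 8 U$ ($N{\left(U \right)} = \left(U^{2} + U^{2}\right) + 8 U = 2 U^{2} + 8 U$)
$x{\left(I \right)} = 2 I^{2} \left(4 + I\right)$ ($x{\left(I \right)} = 2 I \left(4 + I\right) I = 2 I^{2} \left(4 + I\right)$)
$- \frac{9378}{x{\left(7 \cdot 16 \right)}} = - \frac{9378}{2 \left(7 \cdot 16\right)^{2} \left(4 + 7 \cdot 16\right)} = - \frac{9378}{2 \cdot 112^{2} \left(4 + 112\right)} = - \frac{9378}{2 \cdot 12544 \cdot 116} = - \frac{9378}{2910208} = \left(-9378\right) \frac{1}{2910208} = - \frac{4689}{1455104}$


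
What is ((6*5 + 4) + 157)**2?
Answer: 36481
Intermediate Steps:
((6*5 + 4) + 157)**2 = ((30 + 4) + 157)**2 = (34 + 157)**2 = 191**2 = 36481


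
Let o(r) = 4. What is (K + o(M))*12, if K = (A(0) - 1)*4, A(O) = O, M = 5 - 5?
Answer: 0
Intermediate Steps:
M = 0
K = -4 (K = (0 - 1)*4 = -1*4 = -4)
(K + o(M))*12 = (-4 + 4)*12 = 0*12 = 0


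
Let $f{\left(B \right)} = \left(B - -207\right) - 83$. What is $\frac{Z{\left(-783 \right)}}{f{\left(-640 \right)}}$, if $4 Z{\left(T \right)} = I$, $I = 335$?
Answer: $- \frac{335}{2064} \approx -0.16231$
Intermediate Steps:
$Z{\left(T \right)} = \frac{335}{4}$ ($Z{\left(T \right)} = \frac{1}{4} \cdot 335 = \frac{335}{4}$)
$f{\left(B \right)} = 124 + B$ ($f{\left(B \right)} = \left(B + 207\right) - 83 = \left(207 + B\right) - 83 = 124 + B$)
$\frac{Z{\left(-783 \right)}}{f{\left(-640 \right)}} = \frac{335}{4 \left(124 - 640\right)} = \frac{335}{4 \left(-516\right)} = \frac{335}{4} \left(- \frac{1}{516}\right) = - \frac{335}{2064}$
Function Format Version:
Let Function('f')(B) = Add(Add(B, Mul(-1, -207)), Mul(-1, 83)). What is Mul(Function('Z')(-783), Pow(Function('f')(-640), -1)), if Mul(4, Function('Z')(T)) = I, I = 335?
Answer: Rational(-335, 2064) ≈ -0.16231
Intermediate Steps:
Function('Z')(T) = Rational(335, 4) (Function('Z')(T) = Mul(Rational(1, 4), 335) = Rational(335, 4))
Function('f')(B) = Add(124, B) (Function('f')(B) = Add(Add(B, 207), -83) = Add(Add(207, B), -83) = Add(124, B))
Mul(Function('Z')(-783), Pow(Function('f')(-640), -1)) = Mul(Rational(335, 4), Pow(Add(124, -640), -1)) = Mul(Rational(335, 4), Pow(-516, -1)) = Mul(Rational(335, 4), Rational(-1, 516)) = Rational(-335, 2064)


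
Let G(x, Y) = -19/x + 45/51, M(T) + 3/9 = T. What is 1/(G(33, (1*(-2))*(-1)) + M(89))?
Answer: 187/16638 ≈ 0.011239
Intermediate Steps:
M(T) = -1/3 + T
G(x, Y) = 15/17 - 19/x (G(x, Y) = -19/x + 45*(1/51) = -19/x + 15/17 = 15/17 - 19/x)
1/(G(33, (1*(-2))*(-1)) + M(89)) = 1/((15/17 - 19/33) + (-1/3 + 89)) = 1/((15/17 - 19*1/33) + 266/3) = 1/((15/17 - 19/33) + 266/3) = 1/(172/561 + 266/3) = 1/(16638/187) = 187/16638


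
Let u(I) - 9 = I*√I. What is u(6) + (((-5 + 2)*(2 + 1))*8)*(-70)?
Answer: 5049 + 6*√6 ≈ 5063.7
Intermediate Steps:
u(I) = 9 + I^(3/2) (u(I) = 9 + I*√I = 9 + I^(3/2))
u(6) + (((-5 + 2)*(2 + 1))*8)*(-70) = (9 + 6^(3/2)) + (((-5 + 2)*(2 + 1))*8)*(-70) = (9 + 6*√6) + (-3*3*8)*(-70) = (9 + 6*√6) - 9*8*(-70) = (9 + 6*√6) - 72*(-70) = (9 + 6*√6) + 5040 = 5049 + 6*√6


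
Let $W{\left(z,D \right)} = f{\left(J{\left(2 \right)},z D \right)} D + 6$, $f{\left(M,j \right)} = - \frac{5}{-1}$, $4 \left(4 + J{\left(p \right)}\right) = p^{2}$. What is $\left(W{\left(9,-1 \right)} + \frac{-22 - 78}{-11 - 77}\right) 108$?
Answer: $\frac{2538}{11} \approx 230.73$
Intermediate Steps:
$J{\left(p \right)} = -4 + \frac{p^{2}}{4}$
$f{\left(M,j \right)} = 5$ ($f{\left(M,j \right)} = \left(-5\right) \left(-1\right) = 5$)
$W{\left(z,D \right)} = 6 + 5 D$ ($W{\left(z,D \right)} = 5 D + 6 = 6 + 5 D$)
$\left(W{\left(9,-1 \right)} + \frac{-22 - 78}{-11 - 77}\right) 108 = \left(\left(6 + 5 \left(-1\right)\right) + \frac{-22 - 78}{-11 - 77}\right) 108 = \left(\left(6 - 5\right) - \frac{100}{-88}\right) 108 = \left(1 - - \frac{25}{22}\right) 108 = \left(1 + \frac{25}{22}\right) 108 = \frac{47}{22} \cdot 108 = \frac{2538}{11}$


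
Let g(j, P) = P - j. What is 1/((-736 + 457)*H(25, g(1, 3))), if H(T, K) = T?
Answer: -1/6975 ≈ -0.00014337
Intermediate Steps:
1/((-736 + 457)*H(25, g(1, 3))) = 1/((-736 + 457)*25) = (1/25)/(-279) = -1/279*1/25 = -1/6975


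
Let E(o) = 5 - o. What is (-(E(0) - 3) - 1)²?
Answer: 9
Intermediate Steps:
(-(E(0) - 3) - 1)² = (-((5 - 1*0) - 3) - 1)² = (-((5 + 0) - 3) - 1)² = (-(5 - 3) - 1)² = (-1*2 - 1)² = (-2 - 1)² = (-3)² = 9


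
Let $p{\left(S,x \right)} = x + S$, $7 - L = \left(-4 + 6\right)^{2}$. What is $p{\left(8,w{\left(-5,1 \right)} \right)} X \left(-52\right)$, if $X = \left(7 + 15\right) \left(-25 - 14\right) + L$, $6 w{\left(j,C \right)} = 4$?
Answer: $385320$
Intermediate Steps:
$L = 3$ ($L = 7 - \left(-4 + 6\right)^{2} = 7 - 2^{2} = 7 - 4 = 3$)
$w{\left(j,C \right)} = \frac{2}{3}$ ($w{\left(j,C \right)} = \frac{1}{6} \cdot 4 = \frac{2}{3}$)
$p{\left(S,x \right)} = S + x$
$X = -855$ ($X = \left(7 + 15\right) \left(-25 - 14\right) + 3 = 22 \left(-39\right) + 3 = -858 + 3 = -855$)
$p{\left(8,w{\left(-5,1 \right)} \right)} X \left(-52\right) = \left(8 + \frac{2}{3}\right) \left(-855\right) \left(-52\right) = \frac{26}{3} \left(-855\right) \left(-52\right) = \left(-7410\right) \left(-52\right) = 385320$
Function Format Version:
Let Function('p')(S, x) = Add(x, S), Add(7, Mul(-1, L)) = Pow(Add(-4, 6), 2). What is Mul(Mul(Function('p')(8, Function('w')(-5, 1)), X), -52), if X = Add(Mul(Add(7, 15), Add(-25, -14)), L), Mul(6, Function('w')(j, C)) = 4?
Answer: 385320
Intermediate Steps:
L = 3 (L = Add(7, Mul(-1, Pow(Add(-4, 6), 2))) = Add(7, Mul(-1, Pow(2, 2))) = Add(7, Mul(-1, 4)) = Add(7, -4) = 3)
Function('w')(j, C) = Rational(2, 3) (Function('w')(j, C) = Mul(Rational(1, 6), 4) = Rational(2, 3))
Function('p')(S, x) = Add(S, x)
X = -855 (X = Add(Mul(Add(7, 15), Add(-25, -14)), 3) = Add(Mul(22, -39), 3) = Add(-858, 3) = -855)
Mul(Mul(Function('p')(8, Function('w')(-5, 1)), X), -52) = Mul(Mul(Add(8, Rational(2, 3)), -855), -52) = Mul(Mul(Rational(26, 3), -855), -52) = Mul(-7410, -52) = 385320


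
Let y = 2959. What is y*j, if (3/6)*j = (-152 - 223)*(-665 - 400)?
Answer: 2363501250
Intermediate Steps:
j = 798750 (j = 2*((-152 - 223)*(-665 - 400)) = 2*(-375*(-1065)) = 2*399375 = 798750)
y*j = 2959*798750 = 2363501250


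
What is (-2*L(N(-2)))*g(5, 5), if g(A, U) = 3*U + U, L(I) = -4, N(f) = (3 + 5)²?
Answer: 160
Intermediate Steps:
N(f) = 64 (N(f) = 8² = 64)
g(A, U) = 4*U
(-2*L(N(-2)))*g(5, 5) = (-2*(-4))*(4*5) = 8*20 = 160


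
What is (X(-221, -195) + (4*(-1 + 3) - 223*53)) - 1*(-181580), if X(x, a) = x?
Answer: 169548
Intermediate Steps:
(X(-221, -195) + (4*(-1 + 3) - 223*53)) - 1*(-181580) = (-221 + (4*(-1 + 3) - 223*53)) - 1*(-181580) = (-221 + (4*2 - 11819)) + 181580 = (-221 + (8 - 11819)) + 181580 = (-221 - 11811) + 181580 = -12032 + 181580 = 169548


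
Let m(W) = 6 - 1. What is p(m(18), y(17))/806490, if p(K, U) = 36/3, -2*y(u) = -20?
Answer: 2/134415 ≈ 1.4879e-5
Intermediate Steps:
y(u) = 10 (y(u) = -½*(-20) = 10)
m(W) = 5
p(K, U) = 12 (p(K, U) = 36*(⅓) = 12)
p(m(18), y(17))/806490 = 12/806490 = 12*(1/806490) = 2/134415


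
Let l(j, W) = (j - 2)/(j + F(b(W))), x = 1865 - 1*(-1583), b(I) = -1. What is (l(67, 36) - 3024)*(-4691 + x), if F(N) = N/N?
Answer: 255519781/68 ≈ 3.7576e+6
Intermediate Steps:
F(N) = 1
x = 3448 (x = 1865 + 1583 = 3448)
l(j, W) = (-2 + j)/(1 + j) (l(j, W) = (j - 2)/(j + 1) = (-2 + j)/(1 + j))
(l(67, 36) - 3024)*(-4691 + x) = ((-2 + 67)/(1 + 67) - 3024)*(-4691 + 3448) = (65/68 - 3024)*(-1243) = -205567/68*(-1243) = 255519781/68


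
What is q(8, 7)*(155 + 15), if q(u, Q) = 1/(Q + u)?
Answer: 34/3 ≈ 11.333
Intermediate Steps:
q(8, 7)*(155 + 15) = (155 + 15)/(7 + 8) = 170/15 = (1/15)*170 = 34/3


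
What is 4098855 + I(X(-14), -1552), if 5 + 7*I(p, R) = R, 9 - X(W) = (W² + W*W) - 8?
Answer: 28690428/7 ≈ 4.0986e+6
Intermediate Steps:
X(W) = 17 - 2*W² (X(W) = 9 - ((W² + W*W) - 8) = 9 - ((W² + W²) - 8) = 9 - (2*W² - 8) = 9 - (-8 + 2*W²) = 9 + (8 - 2*W²) = 17 - 2*W²)
I(p, R) = -5/7 + R/7
4098855 + I(X(-14), -1552) = 4098855 + (-5/7 + (⅐)*(-1552)) = 4098855 + (-5/7 - 1552/7) = 4098855 - 1557/7 = 28690428/7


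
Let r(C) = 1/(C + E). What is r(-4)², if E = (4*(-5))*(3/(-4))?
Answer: 1/121 ≈ 0.0082645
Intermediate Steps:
E = 15 (E = -60*(-1)/4 = -20*(-¾) = 15)
r(C) = 1/(15 + C) (r(C) = 1/(C + 15) = 1/(15 + C))
r(-4)² = (1/(15 - 4))² = (1/11)² = 1/121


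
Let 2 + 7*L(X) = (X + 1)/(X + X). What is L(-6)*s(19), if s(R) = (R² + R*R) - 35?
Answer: -4351/28 ≈ -155.39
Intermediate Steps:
L(X) = -2/7 + (1 + X)/(14*X) (L(X) = -2/7 + ((X + 1)/(X + X))/7 = -2/7 + ((1 + X)/((2*X)))/7 = -2/7 + ((1 + X)*(1/(2*X)))/7 = -2/7 + ((1 + X)/(2*X))/7 = -2/7 + (1 + X)/(14*X))
s(R) = -35 + 2*R² (s(R) = (R² + R²) - 35 = 2*R² - 35 = -35 + 2*R²)
L(-6)*s(19) = ((1/14)*(1 - 3*(-6))/(-6))*(-35 + 2*19²) = ((1/14)*(-⅙)*(1 + 18))*(-35 + 2*361) = ((1/14)*(-⅙)*19)*(-35 + 722) = -19/84*687 = -4351/28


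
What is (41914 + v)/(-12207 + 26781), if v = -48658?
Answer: -1124/2429 ≈ -0.46274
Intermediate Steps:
(41914 + v)/(-12207 + 26781) = (41914 - 48658)/(-12207 + 26781) = -6744/14574 = -6744*1/14574 = -1124/2429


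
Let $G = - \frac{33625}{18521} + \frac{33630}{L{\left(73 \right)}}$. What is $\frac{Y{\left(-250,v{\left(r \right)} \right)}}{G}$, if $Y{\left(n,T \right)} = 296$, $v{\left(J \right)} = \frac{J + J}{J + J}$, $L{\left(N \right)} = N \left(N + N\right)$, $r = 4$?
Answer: $\frac{14607364532}{66121495} \approx 220.92$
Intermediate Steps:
$L{\left(N \right)} = 2 N^{2}$ ($L{\left(N \right)} = N 2 N = 2 N^{2}$)
$v{\left(J \right)} = 1$ ($v{\left(J \right)} = \frac{2 J}{2 J} = 2 J \frac{1}{2 J} = 1$)
$G = \frac{132242990}{98698409}$ ($G = - \frac{33625}{18521} + \frac{33630}{2 \cdot 73^{2}} = \left(-33625\right) \frac{1}{18521} + \frac{33630}{2 \cdot 5329} = - \frac{33625}{18521} + \frac{33630}{10658} = - \frac{33625}{18521} + 33630 \cdot \frac{1}{10658} = - \frac{33625}{18521} + \frac{16815}{5329} = \frac{132242990}{98698409} \approx 1.3399$)
$\frac{Y{\left(-250,v{\left(r \right)} \right)}}{G} = \frac{296}{\frac{132242990}{98698409}} = 296 \cdot \frac{98698409}{132242990} = \frac{14607364532}{66121495}$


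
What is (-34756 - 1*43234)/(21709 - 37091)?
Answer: 38995/7691 ≈ 5.0702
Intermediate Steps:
(-34756 - 1*43234)/(21709 - 37091) = (-34756 - 43234)/(-15382) = -77990*(-1/15382) = 38995/7691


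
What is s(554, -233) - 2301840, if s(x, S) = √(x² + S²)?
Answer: -2301840 + √361205 ≈ -2.3012e+6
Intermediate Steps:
s(x, S) = √(S² + x²)
s(554, -233) - 2301840 = √((-233)² + 554²) - 2301840 = √(54289 + 306916) - 2301840 = √361205 - 2301840 = -2301840 + √361205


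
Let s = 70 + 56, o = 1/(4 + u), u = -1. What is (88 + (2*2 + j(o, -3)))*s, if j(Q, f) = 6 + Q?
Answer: 12390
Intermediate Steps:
o = ⅓ (o = 1/(4 - 1) = 1/3 = ⅓ ≈ 0.33333)
s = 126
(88 + (2*2 + j(o, -3)))*s = (88 + (2*2 + (6 + ⅓)))*126 = (88 + (4 + 19/3))*126 = (88 + 31/3)*126 = (295/3)*126 = 12390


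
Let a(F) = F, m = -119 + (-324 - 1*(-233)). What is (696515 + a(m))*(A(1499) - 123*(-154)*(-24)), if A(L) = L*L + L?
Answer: 1249095969060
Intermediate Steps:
m = -210 (m = -119 + (-324 + 233) = -119 - 91 = -210)
A(L) = L + L² (A(L) = L² + L = L + L²)
(696515 + a(m))*(A(1499) - 123*(-154)*(-24)) = (696515 - 210)*(1499*(1 + 1499) - 123*(-154)*(-24)) = 696305*(1499*1500 + 18942*(-24)) = 696305*(2248500 - 454608) = 696305*1793892 = 1249095969060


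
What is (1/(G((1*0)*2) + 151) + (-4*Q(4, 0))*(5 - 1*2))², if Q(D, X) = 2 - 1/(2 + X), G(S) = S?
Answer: 7382089/22801 ≈ 323.76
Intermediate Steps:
(1/(G((1*0)*2) + 151) + (-4*Q(4, 0))*(5 - 1*2))² = (1/((1*0)*2 + 151) + (-4*(3 + 2*0)/(2 + 0))*(5 - 1*2))² = (1/(0*2 + 151) + (-4*(3 + 0)/2)*(5 - 2))² = (1/(0 + 151) - 2*3*3)² = (1/151 - 4*3/2*3)² = (1/151 - 6*3)² = (1/151 - 18)² = (-2717/151)² = 7382089/22801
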